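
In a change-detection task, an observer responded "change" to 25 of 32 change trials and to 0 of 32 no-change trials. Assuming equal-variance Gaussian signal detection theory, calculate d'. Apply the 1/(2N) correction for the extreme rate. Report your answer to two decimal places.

The false-alarm rate is 0/32 = 0, so apply the 1/(2N) correction: FA → 1/(2·32) = 0.01562.
z(H) = z(0.78125) = 0.776
z(FA) = z(0.01562) = -2.154
d' = 0.776 − (-2.154) = 2.930

d' = 2.93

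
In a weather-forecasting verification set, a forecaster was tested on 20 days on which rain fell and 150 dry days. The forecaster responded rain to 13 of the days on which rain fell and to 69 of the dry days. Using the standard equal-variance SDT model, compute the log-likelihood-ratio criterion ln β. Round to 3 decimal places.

H = 13/20 = 0.6500
FA = 69/150 = 0.4600
z(H) = z(0.6500) = 0.3853
z(FA) = z(0.4600) = -0.1004
ln β = −½·[z(H)² − z(FA)²] = −0.5 × (0.1485 − 0.0101) = -0.0692

ln β = -0.069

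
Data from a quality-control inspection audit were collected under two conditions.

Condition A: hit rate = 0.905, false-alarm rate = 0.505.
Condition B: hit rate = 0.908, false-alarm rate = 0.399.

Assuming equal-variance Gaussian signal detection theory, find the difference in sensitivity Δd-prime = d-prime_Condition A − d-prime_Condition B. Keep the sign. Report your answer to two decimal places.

Condition A: z(0.905) = 1.311, z(0.505) = 0.013, d' = 1.298
Condition B: z(0.908) = 1.329, z(0.399) = -0.256, d' = 1.585
Δd' = d'_Condition A − d'_Condition B = 1.298 − 1.585 = -0.287
Condition B has the higher sensitivity.

Δd-prime = -0.29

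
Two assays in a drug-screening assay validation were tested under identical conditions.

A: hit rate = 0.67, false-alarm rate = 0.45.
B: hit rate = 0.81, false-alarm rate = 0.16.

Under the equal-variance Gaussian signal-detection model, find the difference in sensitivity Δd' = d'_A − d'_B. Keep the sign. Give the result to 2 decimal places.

A: z(0.67) = 0.440, z(0.45) = -0.126, d' = 0.566
B: z(0.81) = 0.878, z(0.16) = -0.994, d' = 1.872
Δd' = d'_A − d'_B = 0.566 − 1.872 = -1.306
B has the higher sensitivity.

Δd' = -1.31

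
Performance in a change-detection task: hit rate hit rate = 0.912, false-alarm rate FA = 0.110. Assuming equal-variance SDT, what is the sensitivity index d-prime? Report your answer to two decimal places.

z(0.912) = 1.353, z(0.110) = -1.227
d' = z(H) − z(FA) = 1.353 − (-1.227) = 2.580

d-prime = 2.58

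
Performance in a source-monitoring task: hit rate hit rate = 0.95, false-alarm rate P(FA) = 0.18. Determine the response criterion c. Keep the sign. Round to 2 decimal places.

c = -0.36

Φ⁻¹(H) = 1.6449
Φ⁻¹(FA) = -0.9154
c = −½·[z(H) + z(FA)] = −0.5 × (1.6449 + (-0.9154)) = -0.36475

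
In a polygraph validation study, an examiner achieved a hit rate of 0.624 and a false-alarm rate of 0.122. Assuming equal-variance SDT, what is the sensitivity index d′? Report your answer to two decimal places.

d′ = 1.48

z(H) = z(0.624) = 0.3160
z(FA) = z(0.122) = -1.1650
d' = z(H) − z(FA) = 0.3160 − (-1.1650) = 1.4810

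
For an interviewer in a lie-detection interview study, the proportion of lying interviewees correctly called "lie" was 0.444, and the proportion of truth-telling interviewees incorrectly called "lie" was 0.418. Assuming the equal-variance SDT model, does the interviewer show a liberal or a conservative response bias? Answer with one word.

conservative

z(H) = -0.141, z(FA) = -0.207
c = −½·(z(H) + z(FA)) = 0.174
c > 0 → conservative criterion (biased toward responding “no”).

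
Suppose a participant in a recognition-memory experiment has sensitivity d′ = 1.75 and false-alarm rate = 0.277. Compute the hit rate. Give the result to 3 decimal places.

hit rate = 0.877

z(false-alarm rate) = z(0.277) = -0.5918
z(H) = z(FA) + d' = -0.5918 + 1.75 = 1.1582
hit rate = Φ(1.1582) = 0.8766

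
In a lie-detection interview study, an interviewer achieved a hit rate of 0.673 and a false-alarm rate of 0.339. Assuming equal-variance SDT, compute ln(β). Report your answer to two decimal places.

ln β = -0.01

z(H) = z(0.673) = 0.448
z(FA) = z(0.339) = -0.415
ln β = −½·[z(H)² − z(FA)²] = −0.5 × (0.201 − 0.172) = -0.0145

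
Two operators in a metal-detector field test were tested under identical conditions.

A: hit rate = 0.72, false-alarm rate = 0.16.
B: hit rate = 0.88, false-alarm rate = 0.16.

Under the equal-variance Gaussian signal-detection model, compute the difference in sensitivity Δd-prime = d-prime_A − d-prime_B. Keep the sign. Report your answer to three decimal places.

Δd-prime = -0.592

A: z(0.72) = 0.5828, z(0.16) = -0.9945, d' = 1.5773
B: z(0.88) = 1.1750, z(0.16) = -0.9945, d' = 2.1695
Δd' = d'_A − d'_B = 1.5773 − 2.1695 = -0.5922
B has the higher sensitivity.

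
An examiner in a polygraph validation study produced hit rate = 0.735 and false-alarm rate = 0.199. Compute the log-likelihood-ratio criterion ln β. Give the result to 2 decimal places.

z(H) = 0.628
z(FA) = -0.845
ln β = −½·[z(H)² − z(FA)²] = −0.5 × (0.394 − 0.714) = 0.160

ln β = 0.16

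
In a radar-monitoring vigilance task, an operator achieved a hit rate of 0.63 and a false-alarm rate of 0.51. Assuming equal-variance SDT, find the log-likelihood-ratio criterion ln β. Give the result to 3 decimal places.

z(H) = 0.3319
z(FA) = 0.0251
ln β = −½·[z(H)² − z(FA)²] = −0.5 × (0.1102 − 0.0006) = -0.0548

ln β = -0.055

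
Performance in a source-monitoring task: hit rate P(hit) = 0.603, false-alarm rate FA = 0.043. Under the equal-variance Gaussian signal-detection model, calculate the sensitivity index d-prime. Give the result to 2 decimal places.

d-prime = 1.98

z(0.603) = 0.261, z(0.043) = -1.717
d' = z(H) − z(FA) = 0.261 − (-1.717) = 1.978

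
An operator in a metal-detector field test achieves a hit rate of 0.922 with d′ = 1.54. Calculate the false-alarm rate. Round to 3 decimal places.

z(hit rate) = z(0.922) = 1.4187
z(FA) = z(H) − d' = 1.4187 − 1.54 = -0.1213
false-alarm rate = Φ(-0.1213) = 0.4517

false-alarm rate = 0.452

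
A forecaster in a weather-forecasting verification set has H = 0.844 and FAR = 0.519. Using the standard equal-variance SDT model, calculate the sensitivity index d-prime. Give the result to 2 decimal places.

d-prime = 0.96

z(H) = z(0.844) = 1.011
z(FA) = z(0.519) = 0.048
d' = z(H) − z(FA) = 1.011 − 0.048 = 0.963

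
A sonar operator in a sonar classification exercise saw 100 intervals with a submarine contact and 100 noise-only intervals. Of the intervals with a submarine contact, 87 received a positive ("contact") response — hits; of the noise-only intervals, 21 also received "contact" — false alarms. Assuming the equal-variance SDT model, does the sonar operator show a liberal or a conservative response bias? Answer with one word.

liberal

z(H) = 1.126, z(FA) = -0.806
c = −½·(z(H) + z(FA)) = -0.160
c < 0 → liberal criterion (biased toward responding “yes”).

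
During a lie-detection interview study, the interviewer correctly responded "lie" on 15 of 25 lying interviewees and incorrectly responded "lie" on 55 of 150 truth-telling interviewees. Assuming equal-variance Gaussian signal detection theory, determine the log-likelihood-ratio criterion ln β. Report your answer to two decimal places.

H = 15/25 = 0.6000
FA = 55/150 = 0.3667
z(H) = 0.253
z(FA) = -0.341
ln β = −½·[z(H)² − z(FA)²] = −0.5 × (0.064 − 0.116) = 0.026

ln β = 0.03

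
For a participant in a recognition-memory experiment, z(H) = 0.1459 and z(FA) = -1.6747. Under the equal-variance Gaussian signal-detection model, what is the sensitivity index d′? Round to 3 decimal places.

d′ = 1.821

d' = z(H) − z(FA) = 0.1459 − (-1.6747) = 1.8206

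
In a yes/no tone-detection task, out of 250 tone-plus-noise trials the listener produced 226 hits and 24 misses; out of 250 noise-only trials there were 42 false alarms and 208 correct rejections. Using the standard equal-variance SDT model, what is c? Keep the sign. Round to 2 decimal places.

H = 226/250 = 0.9040
FA = 42/250 = 0.1680
z(H) = z(0.9040) = 1.305
z(FA) = z(0.1680) = -0.962
c = −½·[z(H) + z(FA)] = −0.5 × (1.305 + (-0.962)) = -0.1715
c < 0: the listener has a liberal response bias.

c = -0.17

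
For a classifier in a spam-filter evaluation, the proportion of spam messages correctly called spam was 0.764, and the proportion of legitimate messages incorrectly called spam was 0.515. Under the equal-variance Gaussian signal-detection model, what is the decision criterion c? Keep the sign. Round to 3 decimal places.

c = -0.378

z(H) = 0.7192
z(FA) = 0.0376
c = −½·[z(H) + z(FA)] = −0.5 × (0.7192 + 0.0376) = -0.3784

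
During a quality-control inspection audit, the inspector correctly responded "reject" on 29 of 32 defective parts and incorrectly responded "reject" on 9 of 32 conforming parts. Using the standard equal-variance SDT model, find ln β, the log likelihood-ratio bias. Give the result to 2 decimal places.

H = 29/32 = 0.9062
FA = 9/32 = 0.2812
Φ⁻¹(0.9062) = 1.318, Φ⁻¹(0.2812) = -0.579
ln β = −½·[z(H)² − z(FA)²] = −0.5 × (1.737 − 0.335) = -0.701

ln β = -0.70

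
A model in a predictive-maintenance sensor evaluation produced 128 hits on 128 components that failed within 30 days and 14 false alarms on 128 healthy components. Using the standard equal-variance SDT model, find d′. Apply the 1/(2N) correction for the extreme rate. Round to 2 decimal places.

The hit rate is 128/128 = 1, so apply the 1/(2N) correction: H → 1 − 1/(2·128) = 0.99609.
z(H) = z(0.99609) = 2.660
z(FA) = z(0.10938) = -1.230
d' = 2.660 − (-1.230) = 3.890

d′ = 3.89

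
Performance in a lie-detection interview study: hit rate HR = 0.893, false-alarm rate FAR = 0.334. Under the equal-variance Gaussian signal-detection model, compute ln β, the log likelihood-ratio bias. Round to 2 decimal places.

ln β = -0.68

z(0.893) = 1.243, z(0.334) = -0.429
ln β = −½·[z(H)² − z(FA)²] = −0.5 × (1.545 − 0.184) = -0.6805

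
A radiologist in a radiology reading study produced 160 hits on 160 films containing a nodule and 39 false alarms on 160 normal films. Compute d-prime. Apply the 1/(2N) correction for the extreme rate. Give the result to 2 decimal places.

d-prime = 3.43

The hit rate is 160/160 = 1, so apply the 1/(2N) correction: H → 1 − 1/(2·160) = 0.99687.
z(H) = z(0.99687) = 2.734
z(FA) = z(0.24375) = -0.694
d' = 2.734 − (-0.694) = 3.428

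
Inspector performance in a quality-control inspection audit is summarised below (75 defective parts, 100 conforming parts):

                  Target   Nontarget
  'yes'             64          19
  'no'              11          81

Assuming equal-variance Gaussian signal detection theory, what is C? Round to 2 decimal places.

H = 64/75 = 0.8533
FA = 19/100 = 0.1900
Φ⁻¹(H) = Φ⁻¹(0.8533) = 1.051
Φ⁻¹(FA) = Φ⁻¹(0.1900) = -0.878
c = −½·[z(H) + z(FA)] = −0.5 × (1.051 + (-0.878)) = -0.0865
c < 0: the inspector has a liberal response bias.

C = -0.09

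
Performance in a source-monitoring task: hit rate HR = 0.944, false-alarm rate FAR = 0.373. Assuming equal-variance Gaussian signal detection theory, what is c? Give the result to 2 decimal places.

c = -0.63

z(H) = z(0.944) = 1.5893
z(FA) = z(0.373) = -0.3239
c = −½·[z(H) + z(FA)] = −0.5 × (1.5893 + (-0.3239)) = -0.6327
c < 0: the participant has a liberal response bias.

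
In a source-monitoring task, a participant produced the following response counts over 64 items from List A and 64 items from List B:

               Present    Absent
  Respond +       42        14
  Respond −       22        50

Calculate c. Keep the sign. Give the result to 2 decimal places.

H = 42/64 = 0.6562
FA = 14/64 = 0.2188
z(0.6562) = 0.4021, z(0.2188) = -0.7763
c = −½·[z(H) + z(FA)] = −0.5 × (0.4021 + (-0.7763)) = 0.1871
c > 0: the participant has a conservative response bias.

c = 0.19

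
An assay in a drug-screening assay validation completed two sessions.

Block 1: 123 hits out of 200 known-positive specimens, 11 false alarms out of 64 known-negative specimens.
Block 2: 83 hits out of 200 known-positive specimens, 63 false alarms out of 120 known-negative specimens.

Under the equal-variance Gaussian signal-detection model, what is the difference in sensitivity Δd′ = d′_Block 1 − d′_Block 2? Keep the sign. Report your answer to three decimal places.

Block 1: z(0.6150) = 0.2924, z(0.1719) = -0.9467, d' = 1.2391
Block 2: z(0.4150) = -0.2147, z(0.5250) = 0.0627, d' = -0.2774
Δd' = d'_Block 1 − d'_Block 2 = 1.2391 − (-0.2774) = 1.5165
Block 1 has the higher sensitivity.

Δd′ = 1.517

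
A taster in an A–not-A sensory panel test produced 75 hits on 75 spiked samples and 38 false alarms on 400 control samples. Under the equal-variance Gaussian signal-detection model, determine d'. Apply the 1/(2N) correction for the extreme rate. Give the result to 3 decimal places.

The hit rate is 75/75 = 1, so apply the 1/(2N) correction: H → 1 − 1/(2·75) = 0.99333.
z(H) = z(0.99333) = 2.4746
z(FA) = z(0.09500) = -1.3106
d' = 2.4746 − (-1.3106) = 3.7852

d' = 3.785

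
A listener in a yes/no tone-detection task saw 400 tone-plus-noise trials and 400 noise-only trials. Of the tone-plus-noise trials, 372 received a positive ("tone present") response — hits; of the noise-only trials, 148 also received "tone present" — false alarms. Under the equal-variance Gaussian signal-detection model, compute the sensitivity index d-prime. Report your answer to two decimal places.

H = 372/400 = 0.9300
FA = 148/400 = 0.3700
z(H) = z(0.9300) = 1.4758
z(FA) = z(0.3700) = -0.3319
d' = z(H) − z(FA) = 1.4758 − (-0.3319) = 1.8077

d-prime = 1.81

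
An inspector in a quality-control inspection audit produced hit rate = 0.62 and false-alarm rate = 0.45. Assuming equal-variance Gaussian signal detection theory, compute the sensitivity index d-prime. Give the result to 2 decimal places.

Φ⁻¹(H) = 0.3055
Φ⁻¹(FA) = -0.1257
d' = z(H) − z(FA) = 0.3055 − (-0.1257) = 0.4312

d-prime = 0.43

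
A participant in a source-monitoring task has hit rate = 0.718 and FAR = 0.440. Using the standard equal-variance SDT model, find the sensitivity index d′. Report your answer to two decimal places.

d′ = 0.73

z(H) = z(0.718) = 0.5769
z(FA) = z(0.440) = -0.1510
d' = z(H) − z(FA) = 0.5769 − (-0.1510) = 0.7279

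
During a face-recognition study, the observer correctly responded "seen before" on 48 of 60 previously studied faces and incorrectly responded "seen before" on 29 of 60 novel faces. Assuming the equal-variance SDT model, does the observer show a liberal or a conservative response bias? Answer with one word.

z(H) = 0.842, z(FA) = -0.042
c = −½·(z(H) + z(FA)) = -0.400
c < 0 → liberal criterion (biased toward responding “yes”).

liberal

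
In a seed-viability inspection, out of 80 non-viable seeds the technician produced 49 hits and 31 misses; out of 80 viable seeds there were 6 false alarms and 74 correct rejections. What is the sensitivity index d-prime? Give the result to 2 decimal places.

H = 49/80 = 0.6125
FA = 6/80 = 0.0750
Φ⁻¹(H) = 0.286
Φ⁻¹(FA) = -1.440
d' = z(H) − z(FA) = 0.286 − (-1.440) = 1.726

d-prime = 1.73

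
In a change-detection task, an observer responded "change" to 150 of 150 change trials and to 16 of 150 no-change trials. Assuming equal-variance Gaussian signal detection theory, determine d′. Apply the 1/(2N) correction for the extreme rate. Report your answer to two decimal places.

d′ = 3.96

The hit rate is 150/150 = 1, so apply the 1/(2N) correction: H → 1 − 1/(2·150) = 0.99667.
z(H) = z(0.99667) = 2.713
z(FA) = z(0.10667) = -1.244
d' = 2.713 − (-1.244) = 3.957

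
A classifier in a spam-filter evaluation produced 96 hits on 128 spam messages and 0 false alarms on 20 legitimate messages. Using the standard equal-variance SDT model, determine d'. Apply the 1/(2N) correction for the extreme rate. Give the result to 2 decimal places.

d' = 2.63

The false-alarm rate is 0/20 = 0, so apply the 1/(2N) correction: FA → 1/(2·20) = 0.02500.
z(H) = z(0.75000) = 0.674
z(FA) = z(0.02500) = -1.960
d' = 0.674 − (-1.960) = 2.634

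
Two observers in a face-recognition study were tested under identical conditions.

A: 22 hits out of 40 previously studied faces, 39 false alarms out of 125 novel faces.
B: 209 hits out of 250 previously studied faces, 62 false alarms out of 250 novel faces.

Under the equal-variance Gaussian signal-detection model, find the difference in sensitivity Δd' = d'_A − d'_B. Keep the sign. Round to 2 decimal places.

Δd' = -1.04

A: z(0.5500) = 0.126, z(0.3120) = -0.490, d' = 0.616
B: z(0.8360) = 0.978, z(0.2480) = -0.681, d' = 1.659
Δd' = d'_A − d'_B = 0.616 − 1.659 = -1.043
B has the higher sensitivity.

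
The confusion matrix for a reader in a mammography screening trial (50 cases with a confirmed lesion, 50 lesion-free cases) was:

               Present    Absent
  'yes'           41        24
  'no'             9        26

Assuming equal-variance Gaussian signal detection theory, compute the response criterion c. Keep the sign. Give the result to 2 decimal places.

H = 41/50 = 0.8200
FA = 24/50 = 0.4800
z(H) = 0.915
z(FA) = -0.050
c = −½·[z(H) + z(FA)] = −0.5 × (0.915 + (-0.050)) = -0.4325
c < 0: the reader has a liberal response bias.

c = -0.43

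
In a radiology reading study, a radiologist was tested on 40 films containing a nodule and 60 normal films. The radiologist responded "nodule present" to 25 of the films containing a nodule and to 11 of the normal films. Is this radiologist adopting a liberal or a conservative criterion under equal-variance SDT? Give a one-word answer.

conservative

z(H) = 0.319, z(FA) = -0.903
c = −½·(z(H) + z(FA)) = 0.292
c > 0 → conservative criterion (biased toward responding “no”).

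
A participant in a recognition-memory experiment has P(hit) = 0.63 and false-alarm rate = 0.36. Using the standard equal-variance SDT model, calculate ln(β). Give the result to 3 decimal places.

ln β = 0.009

z(H) = 0.3319
z(FA) = -0.3585
ln β = −½·[z(H)² − z(FA)²] = −0.5 × (0.1102 − 0.1285) = 0.00915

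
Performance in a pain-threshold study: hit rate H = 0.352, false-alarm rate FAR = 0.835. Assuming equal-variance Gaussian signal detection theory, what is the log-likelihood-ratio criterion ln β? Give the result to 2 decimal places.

ln β = 0.40

z(H) = z(0.352) = -0.380
z(FA) = z(0.835) = 0.974
ln β = −½·[z(H)² − z(FA)²] = −0.5 × (0.144 − 0.949) = 0.4025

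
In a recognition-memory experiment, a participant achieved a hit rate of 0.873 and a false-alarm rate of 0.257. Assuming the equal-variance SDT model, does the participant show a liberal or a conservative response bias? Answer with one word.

z(H) = 1.141, z(FA) = -0.653
c = −½·(z(H) + z(FA)) = -0.244
c < 0 → liberal criterion (biased toward responding “yes”).

liberal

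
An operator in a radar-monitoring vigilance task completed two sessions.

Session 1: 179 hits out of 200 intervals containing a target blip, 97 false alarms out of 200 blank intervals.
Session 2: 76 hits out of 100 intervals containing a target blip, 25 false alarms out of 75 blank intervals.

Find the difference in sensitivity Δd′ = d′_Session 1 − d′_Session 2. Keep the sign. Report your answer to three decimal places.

Session 1: z(0.8950) = 1.2536, z(0.4850) = -0.0376, d' = 1.2912
Session 2: z(0.7600) = 0.7063, z(0.3333) = -0.4308, d' = 1.1371
Δd' = d'_Session 1 − d'_Session 2 = 1.2912 − 1.1371 = 0.1541
Session 1 has the higher sensitivity.

Δd′ = 0.154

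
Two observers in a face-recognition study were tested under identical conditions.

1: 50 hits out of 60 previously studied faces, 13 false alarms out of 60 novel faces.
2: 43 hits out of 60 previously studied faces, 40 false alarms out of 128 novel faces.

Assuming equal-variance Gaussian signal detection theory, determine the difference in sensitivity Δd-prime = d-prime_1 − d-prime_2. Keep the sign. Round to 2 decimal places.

Δd-prime = 0.69

1: z(0.8333) = 0.967, z(0.2167) = -0.783, d' = 1.750
2: z(0.7167) = 0.573, z(0.3125) = -0.489, d' = 1.062
Δd' = d'_1 − d'_2 = 1.750 − 1.062 = 0.688
1 has the higher sensitivity.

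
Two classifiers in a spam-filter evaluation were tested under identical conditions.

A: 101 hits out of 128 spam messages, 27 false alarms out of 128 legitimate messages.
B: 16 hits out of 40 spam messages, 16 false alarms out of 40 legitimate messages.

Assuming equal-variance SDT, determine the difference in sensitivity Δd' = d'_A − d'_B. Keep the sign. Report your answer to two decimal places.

Δd' = 1.61

A: z(0.7891) = 0.803, z(0.2109) = -0.803, d' = 1.606
B: z(0.4000) = -0.253, z(0.4000) = -0.253, d' = 0.000
Δd' = d'_A − d'_B = 1.606 − 0.000 = 1.606
A has the higher sensitivity.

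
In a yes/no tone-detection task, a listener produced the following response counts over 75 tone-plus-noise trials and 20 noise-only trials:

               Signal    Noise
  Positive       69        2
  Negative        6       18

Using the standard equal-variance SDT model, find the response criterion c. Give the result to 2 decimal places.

c = -0.06

H = 69/75 = 0.9200
FA = 2/20 = 0.1000
z(H) = z(0.9200) = 1.405
z(FA) = z(0.1000) = -1.282
c = −½·[z(H) + z(FA)] = −0.5 × (1.405 + (-1.282)) = -0.0615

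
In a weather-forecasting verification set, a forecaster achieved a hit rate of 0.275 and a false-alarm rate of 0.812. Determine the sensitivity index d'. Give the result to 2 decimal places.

Φ⁻¹(0.275) = -0.5978, Φ⁻¹(0.812) = 0.8853
d' = z(H) − z(FA) = -0.5978 − 0.8853 = -1.4831

d' = -1.48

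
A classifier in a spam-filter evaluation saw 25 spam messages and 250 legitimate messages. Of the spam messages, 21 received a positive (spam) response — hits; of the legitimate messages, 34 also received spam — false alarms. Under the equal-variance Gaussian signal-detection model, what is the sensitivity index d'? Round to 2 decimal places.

d' = 2.09

H = 21/25 = 0.8400
FA = 34/250 = 0.1360
z(H) = z(0.8400) = 0.994
z(FA) = z(0.1360) = -1.098
d' = z(H) − z(FA) = 0.994 − (-1.098) = 2.092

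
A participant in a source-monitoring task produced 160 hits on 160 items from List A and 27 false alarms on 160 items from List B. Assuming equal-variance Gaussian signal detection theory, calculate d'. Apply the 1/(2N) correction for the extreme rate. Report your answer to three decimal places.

The hit rate is 160/160 = 1, so apply the 1/(2N) correction: H → 1 − 1/(2·160) = 0.99687.
z(H) = z(0.99687) = 2.7338
z(FA) = z(0.16875) = -0.9591
d' = 2.7338 − (-0.9591) = 3.6929

d' = 3.693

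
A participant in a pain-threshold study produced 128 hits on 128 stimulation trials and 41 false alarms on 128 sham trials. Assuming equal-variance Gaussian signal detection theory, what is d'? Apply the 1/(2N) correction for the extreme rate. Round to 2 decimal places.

The hit rate is 128/128 = 1, so apply the 1/(2N) correction: H → 1 − 1/(2·128) = 0.99609.
z(H) = z(0.99609) = 2.660
z(FA) = z(0.32031) = -0.467
d' = 2.660 − (-0.467) = 3.127

d' = 3.13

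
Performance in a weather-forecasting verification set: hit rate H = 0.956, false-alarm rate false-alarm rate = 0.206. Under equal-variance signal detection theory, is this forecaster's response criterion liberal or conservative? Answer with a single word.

z(H) = 1.706, z(FA) = -0.820
c = −½·(z(H) + z(FA)) = -0.443
c < 0 → liberal criterion (biased toward responding “yes”).

liberal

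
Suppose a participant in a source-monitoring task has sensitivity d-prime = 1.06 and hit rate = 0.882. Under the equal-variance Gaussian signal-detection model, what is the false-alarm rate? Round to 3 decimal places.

false-alarm rate = 0.550

z(hit rate) = z(0.882) = 1.1850
z(FA) = z(H) − d' = 1.1850 − 1.06 = 0.1250
false-alarm rate = Φ(0.1250) = 0.5497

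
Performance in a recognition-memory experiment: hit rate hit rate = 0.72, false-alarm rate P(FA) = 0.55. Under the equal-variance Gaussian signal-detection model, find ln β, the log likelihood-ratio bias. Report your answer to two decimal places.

z(H) = z(0.72) = 0.583
z(FA) = z(0.55) = 0.126
ln β = −½·[z(H)² − z(FA)²] = −0.5 × (0.340 − 0.016) = -0.162

ln β = -0.16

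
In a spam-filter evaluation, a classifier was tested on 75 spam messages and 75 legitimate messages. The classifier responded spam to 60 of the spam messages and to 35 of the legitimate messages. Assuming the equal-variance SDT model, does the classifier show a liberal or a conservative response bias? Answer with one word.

liberal

z(H) = 0.842, z(FA) = -0.084
c = −½·(z(H) + z(FA)) = -0.379
c < 0 → liberal criterion (biased toward responding “yes”).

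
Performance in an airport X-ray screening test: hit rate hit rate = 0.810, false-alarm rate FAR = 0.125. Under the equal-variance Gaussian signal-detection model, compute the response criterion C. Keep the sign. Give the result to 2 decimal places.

C = 0.14

Φ⁻¹(H) = Φ⁻¹(0.810) = 0.8779
Φ⁻¹(FA) = Φ⁻¹(0.125) = -1.1503
c = −½·[z(H) + z(FA)] = −0.5 × (0.8779 + (-1.1503)) = 0.1362
c > 0: the screener has a conservative response bias.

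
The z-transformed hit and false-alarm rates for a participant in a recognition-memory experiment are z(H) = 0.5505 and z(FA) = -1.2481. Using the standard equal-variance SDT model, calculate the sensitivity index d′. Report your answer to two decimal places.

d′ = 1.80

d' = z(H) − z(FA) = 0.5505 − (-1.2481) = 1.7986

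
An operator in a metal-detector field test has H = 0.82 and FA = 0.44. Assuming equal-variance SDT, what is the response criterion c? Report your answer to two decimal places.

z(0.82) = 0.915, z(0.44) = -0.151
c = −½·[z(H) + z(FA)] = −0.5 × (0.915 + (-0.151)) = -0.382
c < 0: the operator has a liberal response bias.

c = -0.38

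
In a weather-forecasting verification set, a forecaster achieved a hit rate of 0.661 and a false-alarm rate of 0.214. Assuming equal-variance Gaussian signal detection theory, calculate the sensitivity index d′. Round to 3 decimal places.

d′ = 1.208

Φ⁻¹(H) = Φ⁻¹(0.661) = 0.4152
Φ⁻¹(FA) = Φ⁻¹(0.214) = -0.7926
d' = z(H) − z(FA) = 0.4152 − (-0.7926) = 1.2078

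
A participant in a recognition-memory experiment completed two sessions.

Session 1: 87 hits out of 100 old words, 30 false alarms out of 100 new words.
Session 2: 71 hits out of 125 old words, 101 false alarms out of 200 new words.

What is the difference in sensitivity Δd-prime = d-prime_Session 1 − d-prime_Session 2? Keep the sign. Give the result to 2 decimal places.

Session 1: z(0.8700) = 1.126, z(0.3000) = -0.524, d' = 1.650
Session 2: z(0.5680) = 0.171, z(0.5050) = 0.013, d' = 0.158
Δd' = d'_Session 1 − d'_Session 2 = 1.650 − 0.158 = 1.492
Session 1 has the higher sensitivity.

Δd-prime = 1.49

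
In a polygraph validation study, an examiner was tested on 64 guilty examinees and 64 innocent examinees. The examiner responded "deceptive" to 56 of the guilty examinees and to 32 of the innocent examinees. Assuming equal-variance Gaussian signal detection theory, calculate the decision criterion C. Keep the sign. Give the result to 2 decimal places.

C = -0.58

H = 56/64 = 0.8750
FA = 32/64 = 0.5000
z(H) = 1.150
z(FA) = 0.000
c = −½·[z(H) + z(FA)] = −0.5 × (1.150 + 0.000) = -0.575
c < 0: the examiner has a liberal response bias.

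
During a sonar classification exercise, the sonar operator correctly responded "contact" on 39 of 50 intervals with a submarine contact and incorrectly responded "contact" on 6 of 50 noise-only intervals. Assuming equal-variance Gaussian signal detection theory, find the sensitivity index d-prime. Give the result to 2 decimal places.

H = 39/50 = 0.7800
FA = 6/50 = 0.1200
z(H) = 0.772
z(FA) = -1.175
d' = z(H) − z(FA) = 0.772 − (-1.175) = 1.947

d-prime = 1.95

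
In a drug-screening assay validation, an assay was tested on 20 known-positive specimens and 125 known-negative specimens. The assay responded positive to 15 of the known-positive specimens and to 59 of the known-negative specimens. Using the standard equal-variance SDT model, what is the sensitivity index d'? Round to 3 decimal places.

H = 15/20 = 0.7500
FA = 59/125 = 0.4720
z(H) = z(0.7500) = 0.6745
z(FA) = z(0.4720) = -0.0702
d' = z(H) − z(FA) = 0.6745 − (-0.0702) = 0.7447

d' = 0.745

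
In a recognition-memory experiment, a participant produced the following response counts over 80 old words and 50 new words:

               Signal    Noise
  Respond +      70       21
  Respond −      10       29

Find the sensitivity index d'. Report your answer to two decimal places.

H = 70/80 = 0.8750
FA = 21/50 = 0.4200
z(H) = z(0.8750) = 1.150
z(FA) = z(0.4200) = -0.202
d' = z(H) − z(FA) = 1.150 − (-0.202) = 1.352

d' = 1.35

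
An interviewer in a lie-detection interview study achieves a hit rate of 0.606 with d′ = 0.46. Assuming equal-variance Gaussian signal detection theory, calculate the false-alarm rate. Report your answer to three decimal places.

false-alarm rate = 0.424

z(hit rate) = z(0.606) = 0.2689
z(FA) = z(H) − d' = 0.2689 − 0.46 = -0.1911
false-alarm rate = Φ(-0.1911) = 0.4242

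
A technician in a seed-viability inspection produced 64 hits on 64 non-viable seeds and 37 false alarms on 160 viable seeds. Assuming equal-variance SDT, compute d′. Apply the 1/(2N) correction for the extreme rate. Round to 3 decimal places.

d′ = 3.152

The hit rate is 64/64 = 1, so apply the 1/(2N) correction: H → 1 − 1/(2·64) = 0.99219.
z(H) = z(0.99219) = 2.4177
z(FA) = z(0.23125) = -0.7347
d' = 2.4177 − (-0.7347) = 3.1524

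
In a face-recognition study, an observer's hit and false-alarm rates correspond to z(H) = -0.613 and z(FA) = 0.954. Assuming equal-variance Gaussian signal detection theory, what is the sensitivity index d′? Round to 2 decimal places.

d' = z(H) − z(FA) = -0.613 − 0.954 = -1.567

d′ = -1.57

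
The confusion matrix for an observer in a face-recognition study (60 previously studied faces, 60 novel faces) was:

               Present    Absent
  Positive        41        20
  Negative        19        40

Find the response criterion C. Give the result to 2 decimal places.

H = 41/60 = 0.6833
FA = 20/60 = 0.3333
Φ⁻¹(0.6833) = 0.477, Φ⁻¹(0.3333) = -0.431
c = −½·[z(H) + z(FA)] = −0.5 × (0.477 + (-0.431)) = -0.023

C = -0.02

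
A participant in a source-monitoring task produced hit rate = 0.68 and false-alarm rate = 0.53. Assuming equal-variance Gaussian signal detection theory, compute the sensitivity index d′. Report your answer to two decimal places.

d′ = 0.39

z(H) = 0.468
z(FA) = 0.075
d' = z(H) − z(FA) = 0.468 − 0.075 = 0.393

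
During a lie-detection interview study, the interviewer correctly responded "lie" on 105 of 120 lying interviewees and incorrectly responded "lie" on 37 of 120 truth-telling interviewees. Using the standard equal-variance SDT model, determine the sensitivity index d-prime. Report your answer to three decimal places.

d-prime = 1.651

H = 105/120 = 0.8750
FA = 37/120 = 0.3083
Φ⁻¹(0.8750) = 1.1503, Φ⁻¹(0.3083) = -0.5007
d' = z(H) − z(FA) = 1.1503 − (-0.5007) = 1.6510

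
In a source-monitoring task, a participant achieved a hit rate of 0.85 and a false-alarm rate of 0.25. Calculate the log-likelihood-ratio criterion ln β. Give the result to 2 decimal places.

z(0.85) = 1.036, z(0.25) = -0.674
ln β = −½·[z(H)² − z(FA)²] = −0.5 × (1.073 − 0.454) = -0.3095

ln β = -0.31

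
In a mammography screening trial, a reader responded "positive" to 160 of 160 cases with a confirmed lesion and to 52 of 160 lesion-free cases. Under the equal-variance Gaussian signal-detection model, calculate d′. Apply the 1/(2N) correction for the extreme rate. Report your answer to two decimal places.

The hit rate is 160/160 = 1, so apply the 1/(2N) correction: H → 1 − 1/(2·160) = 0.99687.
z(H) = z(0.99687) = 2.734
z(FA) = z(0.32500) = -0.454
d' = 2.734 − (-0.454) = 3.188

d′ = 3.19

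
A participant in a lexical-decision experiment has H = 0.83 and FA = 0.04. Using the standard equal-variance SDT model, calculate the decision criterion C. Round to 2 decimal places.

C = 0.40

z(H) = z(0.83) = 0.9542
z(FA) = z(0.04) = -1.7507
c = −½·[z(H) + z(FA)] = −0.5 × (0.9542 + (-1.7507)) = 0.39825
c > 0: the participant has a conservative response bias.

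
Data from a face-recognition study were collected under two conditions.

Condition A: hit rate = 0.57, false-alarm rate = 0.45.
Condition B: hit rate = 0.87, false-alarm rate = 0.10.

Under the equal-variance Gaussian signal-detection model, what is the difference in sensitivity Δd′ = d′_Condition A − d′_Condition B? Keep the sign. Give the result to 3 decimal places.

Δd′ = -2.106

Condition A: z(0.57) = 0.1764, z(0.45) = -0.1257, d' = 0.3021
Condition B: z(0.87) = 1.1264, z(0.10) = -1.2816, d' = 2.4080
Δd' = d'_Condition A − d'_Condition B = 0.3021 − 2.4080 = -2.1059
Condition B has the higher sensitivity.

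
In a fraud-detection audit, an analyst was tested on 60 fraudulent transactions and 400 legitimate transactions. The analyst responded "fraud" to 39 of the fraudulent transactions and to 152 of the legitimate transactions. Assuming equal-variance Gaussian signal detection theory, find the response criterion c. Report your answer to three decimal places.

H = 39/60 = 0.6500
FA = 152/400 = 0.3800
z(H) = z(0.6500) = 0.3853
z(FA) = z(0.3800) = -0.3055
c = −½·[z(H) + z(FA)] = −0.5 × (0.3853 + (-0.3055)) = -0.0399
c < 0: the analyst has a liberal response bias.

c = -0.040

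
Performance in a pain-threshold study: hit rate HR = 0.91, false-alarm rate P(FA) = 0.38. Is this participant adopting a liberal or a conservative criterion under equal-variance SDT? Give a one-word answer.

liberal

z(H) = 1.341, z(FA) = -0.305
c = −½·(z(H) + z(FA)) = -0.518
c < 0 → liberal criterion (biased toward responding “yes”).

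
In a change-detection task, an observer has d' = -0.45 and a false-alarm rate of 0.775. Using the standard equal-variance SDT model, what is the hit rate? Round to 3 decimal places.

z(false-alarm rate) = z(0.775) = 0.7554
z(H) = z(FA) + d' = 0.7554 + (-0.45) = 0.3054
hit rate = Φ(0.3054) = 0.6200

hit rate = 0.620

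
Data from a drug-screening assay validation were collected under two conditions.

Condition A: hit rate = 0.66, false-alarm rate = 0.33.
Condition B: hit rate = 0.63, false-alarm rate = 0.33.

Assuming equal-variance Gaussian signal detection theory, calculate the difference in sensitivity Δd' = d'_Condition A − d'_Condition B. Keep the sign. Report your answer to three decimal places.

Condition A: z(0.66) = 0.4125, z(0.33) = -0.4399, d' = 0.8524
Condition B: z(0.63) = 0.3319, z(0.33) = -0.4399, d' = 0.7718
Δd' = d'_Condition A − d'_Condition B = 0.8524 − 0.7718 = 0.0806
Condition A has the higher sensitivity.

Δd' = 0.081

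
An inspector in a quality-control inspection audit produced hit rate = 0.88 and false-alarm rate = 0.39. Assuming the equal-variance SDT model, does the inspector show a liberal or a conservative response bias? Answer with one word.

z(H) = 1.175, z(FA) = -0.279
c = −½·(z(H) + z(FA)) = -0.448
c < 0 → liberal criterion (biased toward responding “yes”).

liberal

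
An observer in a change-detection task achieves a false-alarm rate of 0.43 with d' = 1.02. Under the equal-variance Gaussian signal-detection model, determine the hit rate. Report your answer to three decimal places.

z(false-alarm rate) = z(0.43) = -0.1764
z(H) = z(FA) + d' = -0.1764 + 1.02 = 0.8436
hit rate = Φ(0.8436) = 0.8006

hit rate = 0.801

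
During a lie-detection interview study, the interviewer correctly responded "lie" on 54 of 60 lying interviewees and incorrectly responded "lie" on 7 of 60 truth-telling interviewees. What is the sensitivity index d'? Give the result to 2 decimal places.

d' = 2.47

H = 54/60 = 0.9000
FA = 7/60 = 0.1167
Φ⁻¹(0.9000) = 1.2816, Φ⁻¹(0.1167) = -1.1916
d' = z(H) − z(FA) = 1.2816 − (-1.1916) = 2.4732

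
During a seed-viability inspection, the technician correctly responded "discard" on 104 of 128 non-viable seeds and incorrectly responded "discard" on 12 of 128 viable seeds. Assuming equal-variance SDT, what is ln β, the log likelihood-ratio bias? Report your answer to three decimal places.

ln β = 0.475

H = 104/128 = 0.8125
FA = 12/128 = 0.0938
z(H) = 0.8871
z(FA) = -1.3177
ln β = −½·[z(H)² − z(FA)²] = −0.5 × (0.7869 − 1.7363) = 0.4747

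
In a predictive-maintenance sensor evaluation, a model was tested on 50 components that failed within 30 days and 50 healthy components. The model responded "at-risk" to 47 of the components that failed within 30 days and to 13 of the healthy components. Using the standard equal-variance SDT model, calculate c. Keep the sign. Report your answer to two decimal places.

c = -0.46

H = 47/50 = 0.9400
FA = 13/50 = 0.2600
Φ⁻¹(H) = Φ⁻¹(0.9400) = 1.555
Φ⁻¹(FA) = Φ⁻¹(0.2600) = -0.643
c = −½·[z(H) + z(FA)] = −0.5 × (1.555 + (-0.643)) = -0.456
c < 0: the model has a liberal response bias.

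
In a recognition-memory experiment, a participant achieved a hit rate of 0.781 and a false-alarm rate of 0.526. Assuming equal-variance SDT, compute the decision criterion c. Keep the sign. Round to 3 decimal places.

c = -0.420

Φ⁻¹(H) = 0.7756
Φ⁻¹(FA) = 0.0652
c = −½·[z(H) + z(FA)] = −0.5 × (0.7756 + 0.0652) = -0.4204
c < 0: the participant has a liberal response bias.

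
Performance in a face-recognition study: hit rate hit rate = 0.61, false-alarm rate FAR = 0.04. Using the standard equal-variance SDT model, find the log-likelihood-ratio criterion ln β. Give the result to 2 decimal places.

ln β = 1.49

Φ⁻¹(H) = Φ⁻¹(0.61) = 0.279
Φ⁻¹(FA) = Φ⁻¹(0.04) = -1.751
ln β = −½·[z(H)² − z(FA)²] = −0.5 × (0.078 − 3.066) = 1.494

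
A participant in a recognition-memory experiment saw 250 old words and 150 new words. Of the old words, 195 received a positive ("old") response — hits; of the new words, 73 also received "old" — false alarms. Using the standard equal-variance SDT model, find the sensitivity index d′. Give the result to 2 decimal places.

d′ = 0.81

H = 195/250 = 0.7800
FA = 73/150 = 0.4867
z(H) = z(0.7800) = 0.772
z(FA) = z(0.4867) = -0.033
d' = z(H) − z(FA) = 0.772 − (-0.033) = 0.805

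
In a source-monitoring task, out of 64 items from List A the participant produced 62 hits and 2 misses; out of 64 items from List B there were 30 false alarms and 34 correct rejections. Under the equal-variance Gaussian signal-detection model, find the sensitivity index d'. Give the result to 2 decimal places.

H = 62/64 = 0.9688
FA = 30/64 = 0.4688
z(0.9688) = 1.8634, z(0.4688) = -0.0783
d' = z(H) − z(FA) = 1.8634 − (-0.0783) = 1.9417

d' = 1.94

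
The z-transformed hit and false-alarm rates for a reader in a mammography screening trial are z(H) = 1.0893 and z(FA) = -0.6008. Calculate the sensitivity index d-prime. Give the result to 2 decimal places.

d-prime = 1.69

d' = z(H) − z(FA) = 1.0893 − (-0.6008) = 1.6901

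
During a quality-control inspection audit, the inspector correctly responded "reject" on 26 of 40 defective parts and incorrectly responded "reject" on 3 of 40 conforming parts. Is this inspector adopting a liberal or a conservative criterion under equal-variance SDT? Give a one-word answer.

conservative

z(H) = 0.385, z(FA) = -1.440
c = −½·(z(H) + z(FA)) = 0.5275
c > 0 → conservative criterion (biased toward responding “no”).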